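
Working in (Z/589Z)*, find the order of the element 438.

5

Since 438 ∈ (Z/589Z)^×, its order divides φ(589) = φ(19·31) = (19−1)·(31−1) = 18·30 = 540 = 2^2 · 3^3 · 5.
Divisors of 540: 1, 2, 3, 4, 5, 6, 9, 10, 12, 15, 18, 20, 27, 30, 36, 45, 54, 60, 90, 108, 135, 180, 270, 540.
Check 438^d mod 589 for each divisor in increasing order:
438^1 ≡ 438 (mod 589)
438^2 ≡ 419 (mod 589)
438^3 ≡ 343 (mod 589)
438^4 ≡ 39 (mod 589)
438^5 ≡ 1 (mod 589) ✓
Therefore the multiplicative order of 438 modulo 589 is 5.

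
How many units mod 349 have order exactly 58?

φ(349) = 349 − 1 = 348 = 2^2 · 3 · 29.
Since (Z/349Z)^× is cyclic of order 348, the number of elements of order d is φ(d) when d | 348 and 0 otherwise.
58 = 2 · 29 divides 348, and φ(58) = 28.

28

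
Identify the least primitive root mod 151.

6

φ(151) = 151 − 1 = 150 = 2 · 3 · 5^2.
g is a primitive root iff g^(150/q) ≢ 1 (mod 151) for each prime q ∈ {2, 3, 5}.
g = 2: 2^75 ≡ 1 — hits 1, so not a primitive root.
g = 3: 3^75 ≡ 150; 3^50 ≡ 1 — hits 1, so not a primitive root.
g = 4: 4^75 ≡ 1 — hits 1, so not a primitive root.
g = 5: 5^75 ≡ 1 — hits 1, so not a primitive root.
g = 6: 6^75 ≡ 150; 6^50 ≡ 32; 6^30 ≡ 59 — none is 1, so 6 is a primitive root.
So 6 is the smallest generator of (Z/151Z)^×.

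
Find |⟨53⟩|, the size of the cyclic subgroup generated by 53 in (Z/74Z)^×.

9

By Lagrange's theorem, ord_74(53) divides φ(74) = φ(2)·φ(37) = 1·36 = 36 = 2^2 · 3^2.
Divisors of 36: 1, 2, 3, 4, 6, 9, 12, 18, 36.
Evaluate successive powers at the divisors of 36:
53^1 ≡ 53 (mod 74)
53^2 ≡ 71 (mod 74)
53^3 ≡ 63 (mod 74)
53^4 ≡ 9 (mod 74)
53^6 ≡ 47 (mod 74)
53^9 ≡ 1 (mod 74) ✓
Hence ord(53) = 9.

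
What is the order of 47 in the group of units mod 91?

12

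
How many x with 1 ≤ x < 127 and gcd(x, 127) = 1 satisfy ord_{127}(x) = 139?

φ(127) = 127 − 1 = 126 = 2 · 3^2 · 7.
(Z/127Z)^× is cyclic (|G| = 126); a cyclic group of order m has exactly φ(d) elements of each order d | m, and none otherwise.
Here 126 is not a multiple of 139, so there are no elements of order 139.

0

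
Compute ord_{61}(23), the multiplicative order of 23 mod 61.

Since 23 ∈ (Z/61Z)^×, its order divides φ(61) = 61 − 1 = 60 = 2^2 · 3 · 5.
Divisors of 60: 1, 2, 3, 4, 5, 6, 10, 12, 15, 20, 30, 60.
Check 23^d mod 61 for each divisor in increasing order:
23^1 ≡ 23 (mod 61)
23^2 ≡ 41 (mod 61)
23^3 ≡ 28 (mod 61)
23^4 ≡ 34 (mod 61)
23^5 ≡ 50 (mod 61)
23^6 ≡ 52 (mod 61)
23^10 ≡ 60 (mod 61)
23^12 ≡ 20 (mod 61)
23^15 ≡ 11 (mod 61)
23^20 ≡ 1 (mod 61) ✓
The smallest such exponent is 20, so the order of 23 is 20.

20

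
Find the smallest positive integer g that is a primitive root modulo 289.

3

φ(289) = φ(17^2) = 17·(17−1) = 272 = 2^4 · 17.
Test candidates g = 2, 3, … against the prime factors q ∈ {2, 17} of φ(289): g is a generator iff g^(272/q) ≢ 1 for every such q.
g = 2: 2^136 ≡ 1 — hits 1, so not a primitive root.
g = 3: 3^136 ≡ 288; 3^16 ≡ 171 — none is 1, so 3 is a primitive root.
So 3 is the smallest generator of (Z/289Z)^×.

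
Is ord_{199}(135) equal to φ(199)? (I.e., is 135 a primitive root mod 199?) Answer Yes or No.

φ(199) = 199 − 1 = 198 = 2 · 3^2 · 11.
Test 135^(198/q) mod 199 for each prime factor q of 198:
135^99 ≡ 198 (mod 199)  [q = 2: ≢ 1 ✓]
135^66 ≡ 1 (mod 199)  [q = 3: ≡ 1 ✗]
135^18 ≡ 114 (mod 199)  [q = 11: ≢ 1 ✓]
Since 135^66 ≡ 1, the order of 135 divides 66 < 198, so 135 is not a primitive root.

No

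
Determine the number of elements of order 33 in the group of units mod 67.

φ(67) = 67 − 1 = 66 = 2 · 3 · 11.
In a cyclic group of order 66, there are φ(d) elements of order d for each divisor d of 66, and zero for non-divisors.
33 = 3 · 11 divides 66, and φ(33) = 20.

20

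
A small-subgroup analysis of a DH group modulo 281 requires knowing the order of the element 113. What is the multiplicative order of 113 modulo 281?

56

By Lagrange's theorem, ord_281(113) divides φ(281) = 281 − 1 = 280 = 2^3 · 5 · 7.
Divisors of 280: 1, 2, 4, 5, 7, 8, 10, 14, 20, 28, 35, 40, 56, 70, 140, 280.
Compute 113^d (mod 281) for the divisors d until we hit 1:
113^1 ≡ 113 (mod 281)
113^2 ≡ 124 (mod 281)
113^4 ≡ 202 (mod 281)
113^5 ≡ 65 (mod 281)
113^7 ≡ 192 (mod 281)
113^8 ≡ 59 (mod 281)
113^10 ≡ 10 (mod 281)
113^14 ≡ 53 (mod 281)
113^20 ≡ 100 (mod 281)
113^28 ≡ 280 (mod 281)
113^35 ≡ 89 (mod 281)
113^40 ≡ 165 (mod 281)
113^56 ≡ 1 (mod 281) ✓
The smallest such exponent is 56, so the order of 113 is 56.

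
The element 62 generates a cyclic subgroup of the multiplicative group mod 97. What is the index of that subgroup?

16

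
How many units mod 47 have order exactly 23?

22

φ(47) = 47 − 1 = 46 = 2 · 23.
In a cyclic group of order 46, there are φ(d) elements of order d for each divisor d of 46, and zero for non-divisors.
23 | 46, and φ(23) = 23 − 1 = 22.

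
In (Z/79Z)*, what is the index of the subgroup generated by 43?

The order of 43 must divide φ(79) = 79 − 1 = 78 = 2 · 3 · 13.
Divisors of 78: 1, 2, 3, 6, 13, 26, 39, 78.
Check 43^d mod 79 for each divisor in increasing order:
43^1 ≡ 43 (mod 79)
43^2 ≡ 32 (mod 79)
43^3 ≡ 33 (mod 79)
43^6 ≡ 62 (mod 79)
43^13 ≡ 24 (mod 79)
43^26 ≡ 23 (mod 79)
43^39 ≡ 78 (mod 79)
43^78 ≡ 1 (mod 79) ✓
The order of 43 is 78, so the subgroup it generates has 78 elements.
The index is φ(79) / ord(43) = 78 / 78 = 1.

1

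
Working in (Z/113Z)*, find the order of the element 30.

7

By Lagrange's theorem, ord_113(30) divides φ(113) = 113 − 1 = 112 = 2^4 · 7.
Divisors of 112: 1, 2, 4, 7, 8, 14, 16, 28, 56, 112.
Evaluate successive powers at the divisors of 112:
30^1 ≡ 30
30^2 ≡ 109
30^4 ≡ 16
30^7 ≡ 1
So ord_113(30) = 7.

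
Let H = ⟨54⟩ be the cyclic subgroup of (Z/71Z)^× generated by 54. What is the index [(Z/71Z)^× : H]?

14

Since 54 ∈ (Z/71Z)^×, its order divides φ(71) = 71 − 1 = 70 = 2 · 5 · 7.
Divisors of 70: 1, 2, 5, 7, 10, 14, 35, 70.
Evaluate successive powers at the divisors of 70:
54^1 ≡ 54 (mod 71)
54^2 ≡ 5 (mod 71)
54^5 ≡ 1 (mod 71) ✓
The order of 54 is 5, so the subgroup it generates has 5 elements.
Index = |(Z/71Z)^×| / |⟨54⟩| = 70 / 5 = 14.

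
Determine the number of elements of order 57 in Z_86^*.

0

φ(86) = φ(2)·φ(43) = 1·42 = 42 = 2 · 3 · 7.
Since (Z/86Z)^× is cyclic of order 42, the number of elements of order d is φ(d) when d | 42 and 0 otherwise.
57 does not divide 42, so no element of (Z/86Z)^× has order 57.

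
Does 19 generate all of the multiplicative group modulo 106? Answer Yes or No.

Yes

φ(106) = φ(2)·φ(53) = 1·52 = 52 = 2^2 · 13.
It suffices to check that the order of 19 is not a proper divisor of 52: compute 19^(52/q) for q ∈ {2, 13}.
19^26 ≡ 105 (mod 106)  [q = 2: ≢ 1 ✓]
19^4 ≡ 47 (mod 106)  [q = 13: ≢ 1 ✓]
Every test exponent gives a nontrivial residue, hence 19 generates the full group.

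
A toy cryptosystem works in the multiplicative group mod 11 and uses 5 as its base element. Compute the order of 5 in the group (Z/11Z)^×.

5

Since 5 ∈ (Z/11Z)^×, its order divides φ(11) = 11 − 1 = 10 = 2 · 5.
Divisors of 10: 1, 2, 5, 10.
Compute 5^d (mod 11) for the divisors d until we hit 1:
5^1 ≡ 5 (mod 11)
5^2 ≡ 3 (mod 11)
5^5 ≡ 1 (mod 11) ✓
So ord_11(5) = 5.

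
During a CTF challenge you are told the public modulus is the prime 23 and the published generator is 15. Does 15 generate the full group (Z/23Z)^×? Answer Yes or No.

φ(23) = 23 − 1 = 22 = 2 · 11.
Test 15^(22/q) mod 23 for each prime factor q of 22:
15^11 ≡ 22 (mod 23)  [q = 2: ≢ 1 ✓]
15^2 ≡ 18 (mod 23)  [q = 11: ≢ 1 ✓]
None equal 1, so ord_23(15) = 22: 15 is a primitive root.

Yes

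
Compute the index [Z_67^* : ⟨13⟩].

By Lagrange's theorem, ord_67(13) divides φ(67) = 67 − 1 = 66 = 2 · 3 · 11.
Divisors of 66: 1, 2, 3, 6, 11, 22, 33, 66.
Compute 13^d (mod 67) for the divisors d until we hit 1:
13^1 ≡ 13
13^2 ≡ 35
13^3 ≡ 53
13^6 ≡ 62
13^11 ≡ 38
13^22 ≡ 37
13^33 ≡ 66
13^66 ≡ 1
The order of 13 is 66, so the subgroup it generates has 66 elements.
The index is φ(67) / ord(13) = 66 / 66 = 1.

1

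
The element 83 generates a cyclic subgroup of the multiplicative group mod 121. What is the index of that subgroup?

1

The order of 83 must divide φ(121) = φ(11^2) = 11·(11−1) = 110 = 2 · 5 · 11.
Divisors of 110: 1, 2, 5, 10, 11, 22, 55, 110.
Compute 83^d (mod 121) for the divisors d until we hit 1:
83^1 ≡ 83 (mod 121)
83^2 ≡ 113 (mod 121)
83^5 ≡ 109 (mod 121)
83^10 ≡ 23 (mod 121)
83^11 ≡ 94 (mod 121)
83^22 ≡ 3 (mod 121)
83^55 ≡ 120 (mod 121)
83^110 ≡ 1 (mod 121) ✓
Thus |⟨83⟩| = ord(83) = 110.
The index is φ(121) / ord(83) = 110 / 110 = 1.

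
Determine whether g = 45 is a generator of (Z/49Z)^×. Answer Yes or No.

Yes

φ(49) = φ(7^2) = 7·(7−1) = 42 = 2 · 3 · 7.
Test 45^(42/q) mod 49 for each prime factor q of 42:
45^21 ≡ 48 (mod 49)  [q = 2: ≢ 1 ✓]
45^14 ≡ 30 (mod 49)  [q = 3: ≢ 1 ✓]
45^6 ≡ 29 (mod 49)  [q = 7: ≢ 1 ✓]
All checks pass, so 45 has order 42 and is a primitive root modulo 49.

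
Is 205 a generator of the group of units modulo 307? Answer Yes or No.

No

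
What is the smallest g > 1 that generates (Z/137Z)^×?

3

φ(137) = 137 − 1 = 136 = 2^3 · 17.
g is a primitive root iff g^(136/q) ≢ 1 (mod 137) for each prime q ∈ {2, 17}.
g = 2: 2^68 ≡ 1 — hits 1, so not a primitive root.
g = 3: 3^68 ≡ 136; 3^8 ≡ 122 — none is 1, so 3 is a primitive root.
So 3 is the smallest generator of (Z/137Z)^×.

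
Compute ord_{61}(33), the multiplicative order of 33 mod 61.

The order of 33 must divide φ(61) = 61 − 1 = 60 = 2^2 · 3 · 5.
Divisors of 60: 1, 2, 3, 4, 5, 6, 10, 12, 15, 20, 30, 60.
Compute 33^d (mod 61) for the divisors d until we hit 1:
33^1 ≡ 33 (mod 61)
33^2 ≡ 52 (mod 61)
33^3 ≡ 8 (mod 61)
33^4 ≡ 20 (mod 61)
33^5 ≡ 50 (mod 61)
33^6 ≡ 3 (mod 61)
33^10 ≡ 60 (mod 61)
33^12 ≡ 9 (mod 61)
33^15 ≡ 11 (mod 61)
33^20 ≡ 1 (mod 61) ✓
Hence ord(33) = 20.

20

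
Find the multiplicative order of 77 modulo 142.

The order of 77 must divide φ(142) = φ(2)·φ(71) = 1·70 = 70 = 2 · 5 · 7.
Divisors of 70: 1, 2, 5, 7, 10, 14, 35, 70.
Test each divisor d:
77^1 ≡ 77 (mod 142)
77^2 ≡ 107 (mod 142)
77^5 ≡ 37 (mod 142)
77^7 ≡ 125 (mod 142)
77^10 ≡ 91 (mod 142)
77^14 ≡ 5 (mod 142)
77^35 ≡ 1 (mod 142) ✓
So ord_142(77) = 35.

35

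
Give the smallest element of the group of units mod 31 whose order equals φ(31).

φ(31) = 31 − 1 = 30 = 2 · 3 · 5.
Test candidates g = 2, 3, … against the prime factors q ∈ {2, 3, 5} of φ(31): g is a generator iff g^(30/q) ≢ 1 for every such q.
g = 2: 2^15 ≡ 1 — hits 1, so not a primitive root.
g = 3: 3^15 ≡ 30; 3^10 ≡ 25; 3^6 ≡ 16 — none is 1, so 3 is a primitive root.
So 3 is the smallest generator of (Z/31Z)^×.

3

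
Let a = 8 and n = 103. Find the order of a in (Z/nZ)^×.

By Lagrange's theorem, ord_103(8) divides φ(103) = 103 − 1 = 102 = 2 · 3 · 17.
Divisors of 102: 1, 2, 3, 6, 17, 34, 51, 102.
Compute 8^d (mod 103) for the divisors d until we hit 1:
8^1 ≡ 8 (mod 103)
8^2 ≡ 64 (mod 103)
8^3 ≡ 100 (mod 103)
8^6 ≡ 9 (mod 103)
8^17 ≡ 1 (mod 103) ✓
The smallest such exponent is 17, so the order of 8 is 17.

17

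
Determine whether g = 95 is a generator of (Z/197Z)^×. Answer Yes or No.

φ(197) = 197 − 1 = 196 = 2^2 · 7^2.
Test 95^(196/q) mod 197 for each prime factor q of 196:
95^98 ≡ 196 (mod 197)  [q = 2: ≢ 1 ✓]
95^28 ≡ 114 (mod 197)  [q = 7: ≢ 1 ✓]
All checks pass, so 95 has order 196 and is a primitive root modulo 197.

Yes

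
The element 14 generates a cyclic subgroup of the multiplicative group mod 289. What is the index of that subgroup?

1

The order of 14 must divide φ(289) = φ(17^2) = 17·(17−1) = 272 = 2^4 · 17.
Divisors of 272: 1, 2, 4, 8, 16, 17, 34, 68, 136, 272.
Evaluate successive powers at the divisors of 272:
14^1 ≡ 14 (mod 289)
14^2 ≡ 196 (mod 289)
14^4 ≡ 268 (mod 289)
14^8 ≡ 152 (mod 289)
14^16 ≡ 273 (mod 289)
14^17 ≡ 65 (mod 289)
14^34 ≡ 179 (mod 289)
14^68 ≡ 251 (mod 289)
14^136 ≡ 288 (mod 289)
14^272 ≡ 1 (mod 289) ✓
Thus |⟨14⟩| = ord(14) = 272.
Index = |(Z/289Z)^×| / |⟨14⟩| = 272 / 272 = 1.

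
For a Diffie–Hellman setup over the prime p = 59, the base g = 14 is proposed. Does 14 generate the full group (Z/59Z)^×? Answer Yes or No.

Yes

φ(59) = 59 − 1 = 58 = 2 · 29.
14 is a primitive root mod 59 iff 14^(φ(59)/q) ≢ 1 for every prime q | φ(59), i.e. q ∈ {2, 29}.
14^29 ≡ 58 (mod 59)  [q = 2: ≢ 1 ✓]
14^2 ≡ 19 (mod 59)  [q = 29: ≢ 1 ✓]
Every test exponent gives a nontrivial residue, hence 14 generates the full group.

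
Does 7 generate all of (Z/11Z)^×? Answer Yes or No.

Yes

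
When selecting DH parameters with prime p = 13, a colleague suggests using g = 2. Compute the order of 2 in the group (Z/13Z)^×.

ord(2) | φ(13) = 13 − 1 = 12 = 2^2 · 3.
Divisors of 12: 1, 2, 3, 4, 6, 12.
Evaluate successive powers at the divisors of 12:
2^1 ≡ 2 (mod 13)
2^2 ≡ 4 (mod 13)
2^3 ≡ 8 (mod 13)
2^4 ≡ 3 (mod 13)
2^6 ≡ 12 (mod 13)
2^12 ≡ 1 (mod 13) ✓
Hence ord(2) = 12.

12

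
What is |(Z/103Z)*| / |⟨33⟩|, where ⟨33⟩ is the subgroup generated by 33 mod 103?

2

The order of 33 must divide φ(103) = 103 − 1 = 102 = 2 · 3 · 17.
Divisors of 102: 1, 2, 3, 6, 17, 34, 51, 102.
Compute 33^d (mod 103) for the divisors d until we hit 1:
33^1 ≡ 33 (mod 103)
33^2 ≡ 59 (mod 103)
33^3 ≡ 93 (mod 103)
33^6 ≡ 100 (mod 103)
33^17 ≡ 46 (mod 103)
33^34 ≡ 56 (mod 103)
33^51 ≡ 1 (mod 103) ✓
The order of 33 is 51, so the subgroup it generates has 51 elements.
Index = |(Z/103Z)^×| / |⟨33⟩| = 102 / 51 = 2.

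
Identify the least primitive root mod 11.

φ(11) = 11 − 1 = 10 = 2 · 5.
g is a primitive root iff g^(10/q) ≢ 1 (mod 11) for each prime q ∈ {2, 5}.
g = 2: 2^5 ≡ 10; 2^2 ≡ 4 — none is 1, so 2 is a primitive root.
So 2 is the smallest generator of (Z/11Z)^×.

2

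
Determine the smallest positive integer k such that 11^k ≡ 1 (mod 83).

By Lagrange's theorem, ord_83(11) divides φ(83) = 83 − 1 = 82 = 2 · 41.
Divisors of 82: 1, 2, 41, 82.
Test each divisor d:
11^1 ≡ 11
11^2 ≡ 38
11^41 ≡ 1
So ord_83(11) = 41.

41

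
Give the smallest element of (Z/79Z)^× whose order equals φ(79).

φ(79) = 79 − 1 = 78 = 2 · 3 · 13.
Test candidates g = 2, 3, … against the prime factors q ∈ {2, 3, 13} of φ(79): g is a generator iff g^(78/q) ≢ 1 for every such q.
g = 2: 2^39 ≡ 1 — hits 1, so not a primitive root.
g = 3: 3^39 ≡ 78; 3^26 ≡ 23; 3^6 ≡ 18 — none is 1, so 3 is a primitive root.
So 3 is the smallest generator of (Z/79Z)^×.

3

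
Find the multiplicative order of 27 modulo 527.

80

The order of 27 must divide φ(527) = φ(17·31) = (17−1)·(31−1) = 16·30 = 480 = 2^5 · 3 · 5.
Divisors of 480: 1, 2, 3, 4, 5, 6, 8, 10, 12, 15, 16, 20, 24, 30, 32, 40, 48, 60, 80, 96, 120, 160, 240, 480.
Compute 27^d (mod 527) for the divisors d until we hit 1:
27^1 ≡ 27 (mod 527)
27^2 ≡ 202 (mod 527)
27^3 ≡ 184 (mod 527)
27^4 ≡ 225 (mod 527)
27^5 ≡ 278 (mod 527)
27^6 ≡ 128 (mod 527)
27^8 ≡ 33 (mod 527)
27^10 ≡ 342 (mod 527)
27^12 ≡ 47 (mod 527)
27^15 ≡ 216 (mod 527)
27^16 ≡ 35 (mod 527)
27^20 ≡ 497 (mod 527)
27^24 ≡ 101 (mod 527)
27^30 ≡ 280 (mod 527)
27^32 ≡ 171 (mod 527)
27^40 ≡ 373 (mod 527)
27^48 ≡ 188 (mod 527)
27^60 ≡ 404 (mod 527)
27^80 ≡ 1 (mod 527) ✓
So ord_527(27) = 80.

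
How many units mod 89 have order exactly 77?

φ(89) = 89 − 1 = 88 = 2^3 · 11.
In a cyclic group of order 88, there are φ(d) elements of order d for each divisor d of 88, and zero for non-divisors.
Here 88 is not a multiple of 77, so there are no elements of order 77.

0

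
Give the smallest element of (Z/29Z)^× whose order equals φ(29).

φ(29) = 29 − 1 = 28 = 2^2 · 7.
Test candidates g = 2, 3, … against the prime factors q ∈ {2, 7} of φ(29): g is a generator iff g^(28/q) ≢ 1 for every such q.
g = 2: 2^14 ≡ 28; 2^4 ≡ 16 — none is 1, so 2 is a primitive root.
The smallest primitive root modulo 29 is 2.

2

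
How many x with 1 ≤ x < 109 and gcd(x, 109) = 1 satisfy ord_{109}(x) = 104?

φ(109) = 109 − 1 = 108 = 2^2 · 3^3.
(Z/109Z)^× is cyclic (|G| = 108); a cyclic group of order m has exactly φ(d) elements of each order d | m, and none otherwise.
Since 104 ∤ 108, the count is 0.

0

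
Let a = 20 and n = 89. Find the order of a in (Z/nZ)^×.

By Lagrange's theorem, ord_89(20) divides φ(89) = 89 − 1 = 88 = 2^3 · 11.
Divisors of 88: 1, 2, 4, 8, 11, 22, 44, 88.
Check 20^d mod 89 for each divisor in increasing order:
20^1 ≡ 20 (mod 89)
20^2 ≡ 44 (mod 89)
20^4 ≡ 67 (mod 89)
20^8 ≡ 39 (mod 89)
20^11 ≡ 55 (mod 89)
20^22 ≡ 88 (mod 89)
20^44 ≡ 1 (mod 89) ✓
Hence ord(20) = 44.

44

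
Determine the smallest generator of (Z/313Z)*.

φ(313) = 313 − 1 = 312 = 2^3 · 3 · 13.
g is a primitive root iff g^(312/q) ≢ 1 (mod 313) for each prime q ∈ {2, 3, 13}.
g = 2: 2^156 ≡ 1 — hits 1, so not a primitive root.
g = 3: 3^156 ≡ 1 — hits 1, so not a primitive root.
g = 4: 4^156 ≡ 1 — hits 1, so not a primitive root.
g = 5: 5^156 ≡ 312; 5^104 ≡ 1 — hits 1, so not a primitive root.
g = 6: 6^156 ≡ 1 — hits 1, so not a primitive root.
g = 7: 7^156 ≡ 312; 7^104 ≡ 1 — hits 1, so not a primitive root.
g = 8: 8^156 ≡ 1 — hits 1, so not a primitive root.
g = 9: 9^156 ≡ 1 — hits 1, so not a primitive root.
g = 10: 10^156 ≡ 312; 10^104 ≡ 214; 10^24 ≡ 103 — none is 1, so 10 is a primitive root.
So 10 is the smallest generator of (Z/313Z)^×.

10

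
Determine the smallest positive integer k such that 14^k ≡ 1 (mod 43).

21

By Lagrange's theorem, ord_43(14) divides φ(43) = 43 − 1 = 42 = 2 · 3 · 7.
Divisors of 42: 1, 2, 3, 6, 7, 14, 21, 42.
Compute 14^d (mod 43) for the divisors d until we hit 1:
14^1 ≡ 14 (mod 43)
14^2 ≡ 24 (mod 43)
14^3 ≡ 35 (mod 43)
14^6 ≡ 21 (mod 43)
14^7 ≡ 36 (mod 43)
14^14 ≡ 6 (mod 43)
14^21 ≡ 1 (mod 43) ✓
So ord_43(14) = 21.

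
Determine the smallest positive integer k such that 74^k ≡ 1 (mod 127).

By Lagrange's theorem, ord_127(74) divides φ(127) = 127 − 1 = 126 = 2 · 3^2 · 7.
Divisors of 126: 1, 2, 3, 6, 7, 9, 14, 18, 21, 42, 63, 126.
Compute 74^d (mod 127) for the divisors d until we hit 1:
74^1 ≡ 74 (mod 127)
74^2 ≡ 15 (mod 127)
74^3 ≡ 94 (mod 127)
74^6 ≡ 73 (mod 127)
74^7 ≡ 68 (mod 127)
74^9 ≡ 4 (mod 127)
74^14 ≡ 52 (mod 127)
74^18 ≡ 16 (mod 127)
74^21 ≡ 107 (mod 127)
74^42 ≡ 19 (mod 127)
74^63 ≡ 1 (mod 127) ✓
The smallest such exponent is 63, so the order of 74 is 63.

63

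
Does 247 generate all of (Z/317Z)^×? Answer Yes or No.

φ(317) = 317 − 1 = 316 = 2^2 · 79.
An element g generates (Z/317Z)^× iff g^(316/q) ≢ 1 (mod 317) for each prime q ∈ {2, 79}.
247^158 ≡ 1 (mod 317)  [q = 2: ≡ 1 ✗]
247^4 ≡ 103 (mod 317)  [q = 79: ≢ 1 ✓]
The check at q = 2 fails, so 247 generates a proper subgroup.

No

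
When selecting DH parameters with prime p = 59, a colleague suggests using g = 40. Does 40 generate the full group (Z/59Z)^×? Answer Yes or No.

φ(59) = 59 − 1 = 58 = 2 · 29.
It suffices to check that the order of 40 is not a proper divisor of 58: compute 40^(58/q) for q ∈ {2, 29}.
40^29 ≡ 58 (mod 59)  [q = 2: ≢ 1 ✓]
40^2 ≡ 7 (mod 59)  [q = 29: ≢ 1 ✓]
Every test exponent gives a nontrivial residue, hence 40 generates the full group.

Yes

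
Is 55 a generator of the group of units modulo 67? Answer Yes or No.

No

φ(67) = 67 − 1 = 66 = 2 · 3 · 11.
Test 55^(66/q) mod 67 for each prime factor q of 66:
55^33 ≡ 1 (mod 67)  [q = 2: ≡ 1 ✗]
55^22 ≡ 29 (mod 67)  [q = 3: ≢ 1 ✓]
55^6 ≡ 62 (mod 67)  [q = 11: ≢ 1 ✓]
55^33 ≡ 1 shows ord(55) | 33, strictly less than φ(67); not a primitive root.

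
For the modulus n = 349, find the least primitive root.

φ(349) = 349 − 1 = 348 = 2^2 · 3 · 29.
g is a primitive root iff g^(348/q) ≢ 1 (mod 349) for each prime q ∈ {2, 3, 29}.
g = 2: 2^174 ≡ 348; 2^116 ≡ 226; 2^12 ≡ 257 — none is 1, so 2 is a primitive root.
So 2 is the smallest generator of (Z/349Z)^×.

2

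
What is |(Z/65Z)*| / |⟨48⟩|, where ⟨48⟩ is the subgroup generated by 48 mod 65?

4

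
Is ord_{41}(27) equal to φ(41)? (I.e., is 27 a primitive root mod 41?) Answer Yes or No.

No

φ(41) = 41 − 1 = 40 = 2^3 · 5.
Test 27^(40/q) mod 41 for each prime factor q of 40:
27^20 ≡ 40 (mod 41)  [q = 2: ≢ 1 ✓]
27^8 ≡ 1 (mod 41)  [q = 5: ≡ 1 ✗]
Since 27^8 ≡ 1, the order of 27 divides 8 < 40, so 27 is not a primitive root.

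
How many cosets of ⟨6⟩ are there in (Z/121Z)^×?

1

ord(6) | φ(121) = φ(11^2) = 11·(11−1) = 110 = 2 · 5 · 11.
Divisors of 110: 1, 2, 5, 10, 11, 22, 55, 110.
Test each divisor d:
6^1 ≡ 6 (mod 121)
6^2 ≡ 36 (mod 121)
6^5 ≡ 32 (mod 121)
6^10 ≡ 56 (mod 121)
6^11 ≡ 94 (mod 121)
6^22 ≡ 3 (mod 121)
6^55 ≡ 120 (mod 121)
6^110 ≡ 1 (mod 121) ✓
The order of 6 is 110, so the subgroup it generates has 110 elements.
The index is φ(121) / ord(6) = 110 / 110 = 1.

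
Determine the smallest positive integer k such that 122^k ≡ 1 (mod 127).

21

Since 122 ∈ (Z/127Z)^×, its order divides φ(127) = 127 − 1 = 126 = 2 · 3^2 · 7.
Divisors of 126: 1, 2, 3, 6, 7, 9, 14, 18, 21, 42, 63, 126.
Test each divisor d:
122^1 ≡ 122 (mod 127)
122^2 ≡ 25 (mod 127)
122^3 ≡ 2 (mod 127)
122^6 ≡ 4 (mod 127)
122^7 ≡ 107 (mod 127)
122^9 ≡ 8 (mod 127)
122^14 ≡ 19 (mod 127)
122^18 ≡ 64 (mod 127)
122^21 ≡ 1 (mod 127) ✓
Therefore the multiplicative order of 122 modulo 127 is 21.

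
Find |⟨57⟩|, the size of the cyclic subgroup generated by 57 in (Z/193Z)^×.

192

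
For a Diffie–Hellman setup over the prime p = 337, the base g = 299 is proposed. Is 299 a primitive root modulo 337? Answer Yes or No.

No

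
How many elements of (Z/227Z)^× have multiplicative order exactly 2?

φ(227) = 227 − 1 = 226 = 2 · 113.
(Z/227Z)^× is cyclic (|G| = 226); a cyclic group of order m has exactly φ(d) elements of each order d | m, and none otherwise.
2 | 226, and φ(2) = 2 − 1 = 1.

1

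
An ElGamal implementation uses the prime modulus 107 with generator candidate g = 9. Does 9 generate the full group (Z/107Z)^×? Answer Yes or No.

No

φ(107) = 107 − 1 = 106 = 2 · 53.
9 is a primitive root mod 107 iff 9^(φ(107)/q) ≢ 1 for every prime q | φ(107), i.e. q ∈ {2, 53}.
9^53 ≡ 1 (mod 107)  [q = 2: ≡ 1 ✗]
9^2 ≡ 81 (mod 107)  [q = 53: ≢ 1 ✓]
The check at q = 2 fails, so 9 generates a proper subgroup.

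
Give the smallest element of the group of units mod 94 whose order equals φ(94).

φ(94) = φ(2)·φ(47) = 1·46 = 46 = 2 · 23.
Test candidates g = 2, 3, … against the prime factors q ∈ {2, 23} of φ(94): g is a generator iff g^(46/q) ≢ 1 for every such q.
g = 2: gcd(2, 94) = 2 > 1, not a unit — skip.
g = 3: 3^23 ≡ 1 — hits 1, so not a primitive root.
g = 4: gcd(4, 94) = 2 > 1, not a unit — skip.
g = 5: 5^23 ≡ 93; 5^2 ≡ 25 — none is 1, so 5 is a primitive root.
Hence the least primitive root of 94 is 5.

5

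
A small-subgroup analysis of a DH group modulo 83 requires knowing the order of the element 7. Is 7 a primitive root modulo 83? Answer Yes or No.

No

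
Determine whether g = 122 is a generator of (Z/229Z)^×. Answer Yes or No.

No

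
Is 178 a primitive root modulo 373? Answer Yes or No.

Yes

φ(373) = 373 − 1 = 372 = 2^2 · 3 · 31.
It suffices to check that the order of 178 is not a proper divisor of 372: compute 178^(372/q) for q ∈ {2, 3, 31}.
178^186 ≡ 372 (mod 373)  [q = 2: ≢ 1 ✓]
178^124 ≡ 88 (mod 373)  [q = 3: ≢ 1 ✓]
178^12 ≡ 366 (mod 373)  [q = 31: ≢ 1 ✓]
All checks pass, so 178 has order 372 and is a primitive root modulo 373.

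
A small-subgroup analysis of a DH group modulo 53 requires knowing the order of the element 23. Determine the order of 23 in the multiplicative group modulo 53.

4

ord(23) | φ(53) = 53 − 1 = 52 = 2^2 · 13.
Divisors of 52: 1, 2, 4, 13, 26, 52.
Evaluate successive powers at the divisors of 52:
23^1 ≡ 23
23^2 ≡ 52
23^4 ≡ 1
So ord_53(23) = 4.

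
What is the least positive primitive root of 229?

6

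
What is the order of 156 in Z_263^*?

131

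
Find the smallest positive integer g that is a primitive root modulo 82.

7

φ(82) = φ(2)·φ(41) = 1·40 = 40 = 2^3 · 5.
g is a primitive root iff g^(40/q) ≢ 1 (mod 82) for each prime q ∈ {2, 5}.
g = 2: gcd(2, 82) = 2 > 1, not a unit — skip.
g = 3: 3^20 ≡ 81; 3^8 ≡ 1 — hits 1, so not a primitive root.
g = 4: gcd(4, 82) = 2 > 1, not a unit — skip.
g = 5: 5^20 ≡ 1 — hits 1, so not a primitive root.
g = 6: gcd(6, 82) = 2 > 1, not a unit — skip.
g = 7: 7^20 ≡ 81; 7^8 ≡ 37 — none is 1, so 7 is a primitive root.
So 7 is the smallest generator of (Z/82Z)^×.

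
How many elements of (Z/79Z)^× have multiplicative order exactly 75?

0

φ(79) = 79 − 1 = 78 = 2 · 3 · 13.
In a cyclic group of order 78, there are φ(d) elements of order d for each divisor d of 78, and zero for non-divisors.
Here 78 is not a multiple of 75, so there are no elements of order 75.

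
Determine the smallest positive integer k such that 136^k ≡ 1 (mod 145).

The order of 136 must divide φ(145) = φ(5·29) = (5−1)·(29−1) = 4·28 = 112 = 2^4 · 7.
Divisors of 112: 1, 2, 4, 7, 8, 14, 16, 28, 56, 112.
Compute 136^d (mod 145) for the divisors d until we hit 1:
136^1 ≡ 136
136^2 ≡ 81
136^4 ≡ 36
136^7 ≡ 1
So ord_145(136) = 7.

7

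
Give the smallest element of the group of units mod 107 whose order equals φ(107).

2

φ(107) = 107 − 1 = 106 = 2 · 53.
g is a primitive root iff g^(106/q) ≢ 1 (mod 107) for each prime q ∈ {2, 53}.
g = 2: 2^53 ≡ 106; 2^2 ≡ 4 — none is 1, so 2 is a primitive root.
Hence the least primitive root of 107 is 2.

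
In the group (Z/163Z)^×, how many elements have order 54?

φ(163) = 163 − 1 = 162 = 2 · 3^4.
Since (Z/163Z)^× is cyclic of order 162, the number of elements of order d is φ(d) when d | 162 and 0 otherwise.
54 = 2 · 3^3 divides 162, and φ(54) = 18.

18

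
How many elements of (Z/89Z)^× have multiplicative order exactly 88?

40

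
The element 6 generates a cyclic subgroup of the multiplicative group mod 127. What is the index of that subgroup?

1

Since 6 ∈ (Z/127Z)^×, its order divides φ(127) = 127 − 1 = 126 = 2 · 3^2 · 7.
Divisors of 126: 1, 2, 3, 6, 7, 9, 14, 18, 21, 42, 63, 126.
Check 6^d mod 127 for each divisor in increasing order:
6^1 ≡ 6
6^2 ≡ 36
6^3 ≡ 89
6^6 ≡ 47
6^7 ≡ 28
6^9 ≡ 119
6^14 ≡ 22
6^18 ≡ 64
6^21 ≡ 108
6^42 ≡ 107
6^63 ≡ 126
6^126 ≡ 1
Thus |⟨6⟩| = ord(6) = 126.
The index is φ(127) / ord(6) = 126 / 126 = 1.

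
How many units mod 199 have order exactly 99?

60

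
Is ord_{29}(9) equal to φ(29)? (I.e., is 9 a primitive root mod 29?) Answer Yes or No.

φ(29) = 29 − 1 = 28 = 2^2 · 7.
An element g generates (Z/29Z)^× iff g^(28/q) ≢ 1 (mod 29) for each prime q ∈ {2, 7}.
9^14 ≡ 1 (mod 29)  [q = 2: ≡ 1 ✗]
9^4 ≡ 7 (mod 29)  [q = 7: ≢ 1 ✓]
Since 9^14 ≡ 1, the order of 9 divides 14 < 28, so 9 is not a primitive root.

No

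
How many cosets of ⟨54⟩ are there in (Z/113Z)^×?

1

ord(54) | φ(113) = 113 − 1 = 112 = 2^4 · 7.
Divisors of 112: 1, 2, 4, 7, 8, 14, 16, 28, 56, 112.
Check 54^d mod 113 for each divisor in increasing order:
54^1 ≡ 54
54^2 ≡ 91
54^4 ≡ 32
54^7 ≡ 65
54^8 ≡ 7
54^14 ≡ 44
54^16 ≡ 49
54^28 ≡ 15
54^56 ≡ 112
54^112 ≡ 1
Thus |⟨54⟩| = ord(54) = 112.
[(Z/113Z)^× : ⟨54⟩] = 112/112 = 1.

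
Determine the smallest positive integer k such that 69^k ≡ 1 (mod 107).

53

The order of 69 must divide φ(107) = 107 − 1 = 106 = 2 · 53.
Divisors of 106: 1, 2, 53, 106.
Test each divisor d:
69^1 ≡ 69
69^2 ≡ 53
69^53 ≡ 1
Hence ord(69) = 53.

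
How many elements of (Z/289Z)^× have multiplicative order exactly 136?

64

φ(289) = φ(17^2) = 17·(17−1) = 272 = 2^4 · 17.
(Z/289Z)^× is cyclic (|G| = 272); a cyclic group of order m has exactly φ(d) elements of each order d | m, and none otherwise.
136 = 2^3 · 17 divides 272, and φ(136) = 64.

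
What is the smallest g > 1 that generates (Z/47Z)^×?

5

φ(47) = 47 − 1 = 46 = 2 · 23.
g is a primitive root iff g^(46/q) ≢ 1 (mod 47) for each prime q ∈ {2, 23}.
g = 2: 2^23 ≡ 1 — hits 1, so not a primitive root.
g = 3: 3^23 ≡ 1 — hits 1, so not a primitive root.
g = 4: 4^23 ≡ 1 — hits 1, so not a primitive root.
g = 5: 5^23 ≡ 46; 5^2 ≡ 25 — none is 1, so 5 is a primitive root.
So 5 is the smallest generator of (Z/47Z)^×.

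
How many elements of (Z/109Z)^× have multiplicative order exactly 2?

1

φ(109) = 109 − 1 = 108 = 2^2 · 3^3.
In a cyclic group of order 108, there are φ(d) elements of order d for each divisor d of 108, and zero for non-divisors.
2 | 108, and φ(2) = 2 − 1 = 1.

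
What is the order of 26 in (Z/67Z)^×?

Since 26 ∈ (Z/67Z)^×, its order divides φ(67) = 67 − 1 = 66 = 2 · 3 · 11.
Divisors of 66: 1, 2, 3, 6, 11, 22, 33, 66.
Check 26^d mod 67 for each divisor in increasing order:
26^1 ≡ 26
26^2 ≡ 6
26^3 ≡ 22
26^6 ≡ 15
26^11 ≡ 37
26^22 ≡ 29
26^33 ≡ 1
The smallest such exponent is 33, so the order of 26 is 33.

33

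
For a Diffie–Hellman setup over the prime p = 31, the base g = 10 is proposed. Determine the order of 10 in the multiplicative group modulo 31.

15

The order of 10 must divide φ(31) = 31 − 1 = 30 = 2 · 3 · 5.
Divisors of 30: 1, 2, 3, 5, 6, 10, 15, 30.
Compute 10^d (mod 31) for the divisors d until we hit 1:
10^1 ≡ 10
10^2 ≡ 7
10^3 ≡ 8
10^5 ≡ 25
10^6 ≡ 2
10^10 ≡ 5
10^15 ≡ 1
Hence ord(10) = 15.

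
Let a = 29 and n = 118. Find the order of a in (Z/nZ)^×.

29

Since 29 ∈ (Z/118Z)^×, its order divides φ(118) = φ(2)·φ(59) = 1·58 = 58 = 2 · 29.
Divisors of 58: 1, 2, 29, 58.
Test each divisor d:
29^1 ≡ 29 (mod 118)
29^2 ≡ 15 (mod 118)
29^29 ≡ 1 (mod 118) ✓
The smallest such exponent is 29, so the order of 29 is 29.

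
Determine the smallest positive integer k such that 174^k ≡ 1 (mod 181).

12

Since 174 ∈ (Z/181Z)^×, its order divides φ(181) = 181 − 1 = 180 = 2^2 · 3^2 · 5.
Divisors of 180: 1, 2, 3, 4, 5, 6, 9, 10, 12, 15, 18, 20, 30, 36, 45, 60, 90, 180.
Evaluate successive powers at the divisors of 180:
174^1 ≡ 174 (mod 181)
174^2 ≡ 49 (mod 181)
174^3 ≡ 19 (mod 181)
174^4 ≡ 48 (mod 181)
174^5 ≡ 26 (mod 181)
174^6 ≡ 180 (mod 181)
174^9 ≡ 162 (mod 181)
174^10 ≡ 133 (mod 181)
174^12 ≡ 1 (mod 181) ✓
So ord_181(174) = 12.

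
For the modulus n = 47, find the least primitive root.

5

φ(47) = 47 − 1 = 46 = 2 · 23.
Test candidates g = 2, 3, … against the prime factors q ∈ {2, 23} of φ(47): g is a generator iff g^(46/q) ≢ 1 for every such q.
g = 2: 2^23 ≡ 1 — hits 1, so not a primitive root.
g = 3: 3^23 ≡ 1 — hits 1, so not a primitive root.
g = 4: 4^23 ≡ 1 — hits 1, so not a primitive root.
g = 5: 5^23 ≡ 46; 5^2 ≡ 25 — none is 1, so 5 is a primitive root.
Hence the least primitive root of 47 is 5.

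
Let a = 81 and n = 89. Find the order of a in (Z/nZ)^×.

Since 81 ∈ (Z/89Z)^×, its order divides φ(89) = 89 − 1 = 88 = 2^3 · 11.
Divisors of 88: 1, 2, 4, 8, 11, 22, 44, 88.
Check 81^d mod 89 for each divisor in increasing order:
81^1 ≡ 81 (mod 89)
81^2 ≡ 64 (mod 89)
81^4 ≡ 2 (mod 89)
81^8 ≡ 4 (mod 89)
81^11 ≡ 88 (mod 89)
81^22 ≡ 1 (mod 89) ✓
Therefore the multiplicative order of 81 modulo 89 is 22.

22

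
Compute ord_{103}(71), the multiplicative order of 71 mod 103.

By Lagrange's theorem, ord_103(71) divides φ(103) = 103 − 1 = 102 = 2 · 3 · 17.
Divisors of 102: 1, 2, 3, 6, 17, 34, 51, 102.
Check 71^d mod 103 for each divisor in increasing order:
71^1 ≡ 71
71^2 ≡ 97
71^3 ≡ 89
71^6 ≡ 93
71^17 ≡ 57
71^34 ≡ 56
71^51 ≡ 102
71^102 ≡ 1
The smallest such exponent is 102, so the order of 71 is 102.

102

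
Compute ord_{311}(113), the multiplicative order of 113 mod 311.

31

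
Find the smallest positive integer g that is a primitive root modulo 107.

2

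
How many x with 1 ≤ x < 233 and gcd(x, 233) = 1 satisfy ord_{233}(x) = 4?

φ(233) = 233 − 1 = 232 = 2^3 · 29.
(Z/233Z)^× is cyclic (|G| = 232); a cyclic group of order m has exactly φ(d) elements of each order d | m, and none otherwise.
4 = 2^2 divides 232, and φ(4) = 2.

2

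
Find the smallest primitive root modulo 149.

φ(149) = 149 − 1 = 148 = 2^2 · 37.
Test candidates g = 2, 3, … against the prime factors q ∈ {2, 37} of φ(149): g is a generator iff g^(148/q) ≢ 1 for every such q.
g = 2: 2^74 ≡ 148; 2^4 ≡ 16 — none is 1, so 2 is a primitive root.
Hence the least primitive root of 149 is 2.

2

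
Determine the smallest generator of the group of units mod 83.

φ(83) = 83 − 1 = 82 = 2 · 41.
g is a primitive root iff g^(82/q) ≢ 1 (mod 83) for each prime q ∈ {2, 41}.
g = 2: 2^41 ≡ 82; 2^2 ≡ 4 — none is 1, so 2 is a primitive root.
The smallest primitive root modulo 83 is 2.

2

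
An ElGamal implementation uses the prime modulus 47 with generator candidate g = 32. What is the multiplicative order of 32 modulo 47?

23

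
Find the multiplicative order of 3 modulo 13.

3

ord(3) | φ(13) = 13 − 1 = 12 = 2^2 · 3.
Divisors of 12: 1, 2, 3, 4, 6, 12.
Test each divisor d:
3^1 ≡ 3
3^2 ≡ 9
3^3 ≡ 1
The smallest such exponent is 3, so the order of 3 is 3.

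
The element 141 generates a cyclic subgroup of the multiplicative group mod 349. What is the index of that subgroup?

The order of 141 must divide φ(349) = 349 − 1 = 348 = 2^2 · 3 · 29.
Divisors of 348: 1, 2, 3, 4, 6, 12, 29, 58, 87, 116, 174, 348.
Evaluate successive powers at the divisors of 348:
141^1 ≡ 141 (mod 349)
141^2 ≡ 337 (mod 349)
141^3 ≡ 53 (mod 349)
141^4 ≡ 144 (mod 349)
141^6 ≡ 17 (mod 349)
141^12 ≡ 289 (mod 349)
141^29 ≡ 189 (mod 349)
141^58 ≡ 123 (mod 349)
141^87 ≡ 213 (mod 349)
141^116 ≡ 122 (mod 349)
141^174 ≡ 348 (mod 349)
141^348 ≡ 1 (mod 349) ✓
The order of 141 is 348, so the subgroup it generates has 348 elements.
The index is φ(349) / ord(141) = 348 / 348 = 1.

1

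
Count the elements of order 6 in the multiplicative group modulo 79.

φ(79) = 79 − 1 = 78 = 2 · 3 · 13.
In a cyclic group of order 78, there are φ(d) elements of order d for each divisor d of 78, and zero for non-divisors.
6 = 2 · 3 divides 78, and φ(6) = 2.

2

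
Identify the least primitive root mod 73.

φ(73) = 73 − 1 = 72 = 2^3 · 3^2.
Test candidates g = 2, 3, … against the prime factors q ∈ {2, 3} of φ(73): g is a generator iff g^(72/q) ≢ 1 for every such q.
g = 2: 2^36 ≡ 1 — hits 1, so not a primitive root.
g = 3: 3^36 ≡ 1 — hits 1, so not a primitive root.
g = 4: 4^36 ≡ 1 — hits 1, so not a primitive root.
g = 5: 5^36 ≡ 72; 5^24 ≡ 8 — none is 1, so 5 is a primitive root.
So 5 is the smallest generator of (Z/73Z)^×.

5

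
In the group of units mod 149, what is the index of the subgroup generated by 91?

ord(91) | φ(149) = 149 − 1 = 148 = 2^2 · 37.
Divisors of 148: 1, 2, 4, 37, 74, 148.
Test each divisor d:
91^1 ≡ 91 (mod 149)
91^2 ≡ 86 (mod 149)
91^4 ≡ 95 (mod 149)
91^37 ≡ 44 (mod 149)
91^74 ≡ 148 (mod 149)
91^148 ≡ 1 (mod 149) ✓
So ord_149(91) = 148, hence |⟨91⟩| = 148.
Index = |(Z/149Z)^×| / |⟨91⟩| = 148 / 148 = 1.

1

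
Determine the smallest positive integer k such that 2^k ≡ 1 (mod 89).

By Lagrange's theorem, ord_89(2) divides φ(89) = 89 − 1 = 88 = 2^3 · 11.
Divisors of 88: 1, 2, 4, 8, 11, 22, 44, 88.
Evaluate successive powers at the divisors of 88:
2^1 ≡ 2 (mod 89)
2^2 ≡ 4 (mod 89)
2^4 ≡ 16 (mod 89)
2^8 ≡ 78 (mod 89)
2^11 ≡ 1 (mod 89) ✓
Therefore the multiplicative order of 2 modulo 89 is 11.

11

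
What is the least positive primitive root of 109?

6

φ(109) = 109 − 1 = 108 = 2^2 · 3^3.
Test candidates g = 2, 3, … against the prime factors q ∈ {2, 3} of φ(109): g is a generator iff g^(108/q) ≢ 1 for every such q.
g = 2: 2^54 ≡ 108; 2^36 ≡ 1 — hits 1, so not a primitive root.
g = 3: 3^54 ≡ 1 — hits 1, so not a primitive root.
g = 4: 4^54 ≡ 1 — hits 1, so not a primitive root.
g = 5: 5^54 ≡ 1 — hits 1, so not a primitive root.
g = 6: 6^54 ≡ 108; 6^36 ≡ 63 — none is 1, so 6 is a primitive root.
Hence the least primitive root of 109 is 6.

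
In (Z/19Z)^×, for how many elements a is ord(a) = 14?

φ(19) = 19 − 1 = 18 = 2 · 3^2.
(Z/19Z)^× is cyclic (|G| = 18); a cyclic group of order m has exactly φ(d) elements of each order d | m, and none otherwise.
14 does not divide 18, so no element of (Z/19Z)^× has order 14.

0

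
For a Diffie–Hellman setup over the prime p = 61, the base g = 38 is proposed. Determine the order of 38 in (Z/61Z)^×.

By Lagrange's theorem, ord_61(38) divides φ(61) = 61 − 1 = 60 = 2^2 · 3 · 5.
Divisors of 60: 1, 2, 3, 4, 5, 6, 10, 12, 15, 20, 30, 60.
Check 38^d mod 61 for each divisor in increasing order:
38^1 ≡ 38
38^2 ≡ 41
38^3 ≡ 33
38^4 ≡ 34
38^5 ≡ 11
38^6 ≡ 52
38^10 ≡ 60
38^12 ≡ 20
38^15 ≡ 50
38^20 ≡ 1
So ord_61(38) = 20.

20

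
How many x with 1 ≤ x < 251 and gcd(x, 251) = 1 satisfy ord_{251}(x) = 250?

φ(251) = 251 − 1 = 250 = 2 · 5^3.
(Z/251Z)^× is cyclic (|G| = 250); a cyclic group of order m has exactly φ(d) elements of each order d | m, and none otherwise.
250 = 2 · 5^3 divides 250, and φ(250) = 100.

100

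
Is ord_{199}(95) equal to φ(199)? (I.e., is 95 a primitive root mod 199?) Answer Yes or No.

φ(199) = 199 − 1 = 198 = 2 · 3^2 · 11.
Test 95^(198/q) mod 199 for each prime factor q of 198:
95^99 ≡ 198 (mod 199)  [q = 2: ≢ 1 ✓]
95^66 ≡ 106 (mod 199)  [q = 3: ≢ 1 ✓]
95^18 ≡ 18 (mod 199)  [q = 11: ≢ 1 ✓]
Every test exponent gives a nontrivial residue, hence 95 generates the full group.

Yes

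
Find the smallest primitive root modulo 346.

3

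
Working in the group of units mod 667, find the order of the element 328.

ord(328) | φ(667) = φ(23·29) = (23−1)·(29−1) = 22·28 = 616 = 2^3 · 7 · 11.
Divisors of 616: 1, 2, 4, 7, 8, 11, 14, 22, 28, 44, 56, 77, 88, 154, 308, 616.
Compute 328^d (mod 667) for the divisors d until we hit 1:
328^1 ≡ 328
328^2 ≡ 197
328^4 ≡ 123
328^7 ≡ 463
328^8 ≡ 455
328^11 ≡ 254
328^14 ≡ 262
328^22 ≡ 484
328^28 ≡ 610
328^44 ≡ 139
328^56 ≡ 581
328^77 ≡ 231
328^88 ≡ 645
328^154 ≡ 1
So ord_667(328) = 154.

154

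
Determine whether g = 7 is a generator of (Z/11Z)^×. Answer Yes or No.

φ(11) = 11 − 1 = 10 = 2 · 5.
Test 7^(10/q) mod 11 for each prime factor q of 10:
7^5 ≡ 10 (mod 11)  [q = 2: ≢ 1 ✓]
7^2 ≡ 5 (mod 11)  [q = 5: ≢ 1 ✓]
All checks pass, so 7 has order 10 and is a primitive root modulo 11.

Yes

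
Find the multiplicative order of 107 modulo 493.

ord(107) | φ(493) = φ(17·29) = (17−1)·(29−1) = 16·28 = 448 = 2^6 · 7.
Divisors of 448: 1, 2, 4, 7, 8, 14, 16, 28, 32, 56, 64, 112, 224, 448.
Compute 107^d (mod 493) for the divisors d until we hit 1:
107^1 ≡ 107 (mod 493)
107^2 ≡ 110 (mod 493)
107^4 ≡ 268 (mod 493)
107^7 ≡ 146 (mod 493)
107^8 ≡ 339 (mod 493)
107^14 ≡ 117 (mod 493)
107^16 ≡ 52 (mod 493)
107^28 ≡ 378 (mod 493)
107^32 ≡ 239 (mod 493)
107^56 ≡ 407 (mod 493)
107^64 ≡ 426 (mod 493)
107^112 ≡ 1 (mod 493) ✓
Hence ord(107) = 112.

112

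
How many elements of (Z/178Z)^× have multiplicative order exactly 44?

20

φ(178) = φ(2)·φ(89) = 1·88 = 88 = 2^3 · 11.
(Z/178Z)^× is cyclic (|G| = 88); a cyclic group of order m has exactly φ(d) elements of each order d | m, and none otherwise.
44 = 2^2 · 11 divides 88, and φ(44) = 20.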